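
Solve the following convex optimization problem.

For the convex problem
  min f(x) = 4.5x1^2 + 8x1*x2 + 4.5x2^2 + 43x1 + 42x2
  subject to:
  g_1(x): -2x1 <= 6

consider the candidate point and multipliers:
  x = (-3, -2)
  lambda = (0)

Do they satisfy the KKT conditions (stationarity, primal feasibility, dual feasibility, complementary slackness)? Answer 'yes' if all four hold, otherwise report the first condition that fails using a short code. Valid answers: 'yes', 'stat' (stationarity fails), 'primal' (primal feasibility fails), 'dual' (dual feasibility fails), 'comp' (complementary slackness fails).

Gradient of f: grad f(x) = Q x + c = (0, 0)
Constraint values g_i(x) = a_i^T x - b_i:
  g_1((-3, -2)) = 0
Stationarity residual: grad f(x) + sum_i lambda_i a_i = (0, 0)
  -> stationarity OK
Primal feasibility (all g_i <= 0): OK
Dual feasibility (all lambda_i >= 0): OK
Complementary slackness (lambda_i * g_i(x) = 0 for all i): OK

Verdict: yes, KKT holds.

yes


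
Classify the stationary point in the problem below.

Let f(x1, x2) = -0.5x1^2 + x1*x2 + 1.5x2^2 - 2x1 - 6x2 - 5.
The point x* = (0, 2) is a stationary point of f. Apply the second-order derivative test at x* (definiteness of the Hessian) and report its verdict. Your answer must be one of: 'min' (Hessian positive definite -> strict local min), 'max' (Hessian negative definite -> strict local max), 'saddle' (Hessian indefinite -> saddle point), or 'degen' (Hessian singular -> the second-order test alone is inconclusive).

Compute the Hessian H = grad^2 f:
  H = [[-1, 1], [1, 3]]
Verify stationarity: grad f(x*) = H x* + g = (0, 0).
Eigenvalues of H: -1.2361, 3.2361.
Eigenvalues have mixed signs, so H is indefinite -> x* is a saddle point.

saddle


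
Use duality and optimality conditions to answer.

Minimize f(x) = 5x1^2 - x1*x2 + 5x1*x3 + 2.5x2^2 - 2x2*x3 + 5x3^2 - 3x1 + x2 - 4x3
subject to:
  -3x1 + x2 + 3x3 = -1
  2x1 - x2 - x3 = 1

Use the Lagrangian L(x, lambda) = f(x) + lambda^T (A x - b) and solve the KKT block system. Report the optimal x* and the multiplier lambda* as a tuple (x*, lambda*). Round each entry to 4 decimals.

Form the Lagrangian:
  L(x, lambda) = (1/2) x^T Q x + c^T x + lambda^T (A x - b)
Stationarity (grad_x L = 0): Q x + c + A^T lambda = 0.
Primal feasibility: A x = b.

This gives the KKT block system:
  [ Q   A^T ] [ x     ]   [-c ]
  [ A    0  ] [ lambda ] = [ b ]

Solving the linear system:
  x*      = (0.3956, -0.4066, 0.1978)
  lambda* = (-1.2967, -3.1209)
  f(x*)   = -0.2802

x* = (0.3956, -0.4066, 0.1978), lambda* = (-1.2967, -3.1209)


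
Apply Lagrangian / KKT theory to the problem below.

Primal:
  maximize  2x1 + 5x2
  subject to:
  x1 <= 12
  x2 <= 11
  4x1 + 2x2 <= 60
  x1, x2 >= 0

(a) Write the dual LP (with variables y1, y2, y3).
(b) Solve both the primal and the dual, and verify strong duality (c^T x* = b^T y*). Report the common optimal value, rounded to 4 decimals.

The standard primal-dual pair for 'max c^T x s.t. A x <= b, x >= 0' is:
  Dual:  min b^T y  s.t.  A^T y >= c,  y >= 0.

So the dual LP is:
  minimize  12y1 + 11y2 + 60y3
  subject to:
    y1 + 4y3 >= 2
    y2 + 2y3 >= 5
    y1, y2, y3 >= 0

Solving the primal: x* = (9.5, 11).
  primal value c^T x* = 74.
Solving the dual: y* = (0, 4, 0.5).
  dual value b^T y* = 74.
Strong duality: c^T x* = b^T y*. Confirmed.

74


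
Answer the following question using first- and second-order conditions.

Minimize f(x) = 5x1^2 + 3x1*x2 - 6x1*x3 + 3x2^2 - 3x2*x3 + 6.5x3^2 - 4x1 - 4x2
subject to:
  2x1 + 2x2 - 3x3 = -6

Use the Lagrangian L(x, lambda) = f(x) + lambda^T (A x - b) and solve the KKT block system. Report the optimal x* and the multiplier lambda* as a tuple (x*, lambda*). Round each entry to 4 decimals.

Form the Lagrangian:
  L(x, lambda) = (1/2) x^T Q x + c^T x + lambda^T (A x - b)
Stationarity (grad_x L = 0): Q x + c + A^T lambda = 0.
Primal feasibility: A x = b.

This gives the KKT block system:
  [ Q   A^T ] [ x     ]   [-c ]
  [ A    0  ] [ lambda ] = [ b ]

Solving the linear system:
  x*      = (0.1895, -1.0105, 1.4526)
  lambda* = (6.9263)
  f(x*)   = 22.4211

x* = (0.1895, -1.0105, 1.4526), lambda* = (6.9263)


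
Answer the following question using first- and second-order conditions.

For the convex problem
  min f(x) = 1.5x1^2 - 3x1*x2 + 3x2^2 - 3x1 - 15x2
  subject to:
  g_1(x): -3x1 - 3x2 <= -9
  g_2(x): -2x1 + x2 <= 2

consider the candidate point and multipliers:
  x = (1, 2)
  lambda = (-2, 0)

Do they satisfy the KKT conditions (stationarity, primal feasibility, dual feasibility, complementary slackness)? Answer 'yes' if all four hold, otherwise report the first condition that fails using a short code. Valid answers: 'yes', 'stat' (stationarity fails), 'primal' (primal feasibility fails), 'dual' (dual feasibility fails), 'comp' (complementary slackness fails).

Gradient of f: grad f(x) = Q x + c = (-6, -6)
Constraint values g_i(x) = a_i^T x - b_i:
  g_1((1, 2)) = 0
  g_2((1, 2)) = -2
Stationarity residual: grad f(x) + sum_i lambda_i a_i = (0, 0)
  -> stationarity OK
Primal feasibility (all g_i <= 0): OK
Dual feasibility (all lambda_i >= 0): FAILS
Complementary slackness (lambda_i * g_i(x) = 0 for all i): OK

Verdict: the first failing condition is dual_feasibility -> dual.

dual


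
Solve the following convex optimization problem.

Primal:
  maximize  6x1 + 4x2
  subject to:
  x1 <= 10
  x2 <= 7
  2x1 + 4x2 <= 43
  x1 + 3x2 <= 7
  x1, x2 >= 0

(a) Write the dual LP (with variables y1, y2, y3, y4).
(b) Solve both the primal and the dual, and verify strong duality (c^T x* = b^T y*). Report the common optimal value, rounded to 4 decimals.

The standard primal-dual pair for 'max c^T x s.t. A x <= b, x >= 0' is:
  Dual:  min b^T y  s.t.  A^T y >= c,  y >= 0.

So the dual LP is:
  minimize  10y1 + 7y2 + 43y3 + 7y4
  subject to:
    y1 + 2y3 + y4 >= 6
    y2 + 4y3 + 3y4 >= 4
    y1, y2, y3, y4 >= 0

Solving the primal: x* = (7, 0).
  primal value c^T x* = 42.
Solving the dual: y* = (0, 0, 0, 6).
  dual value b^T y* = 42.
Strong duality: c^T x* = b^T y*. Confirmed.

42


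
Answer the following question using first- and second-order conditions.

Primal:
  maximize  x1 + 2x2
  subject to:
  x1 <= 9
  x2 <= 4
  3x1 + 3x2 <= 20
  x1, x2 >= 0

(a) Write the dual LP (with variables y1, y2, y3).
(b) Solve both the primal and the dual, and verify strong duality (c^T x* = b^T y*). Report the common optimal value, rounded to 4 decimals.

The standard primal-dual pair for 'max c^T x s.t. A x <= b, x >= 0' is:
  Dual:  min b^T y  s.t.  A^T y >= c,  y >= 0.

So the dual LP is:
  minimize  9y1 + 4y2 + 20y3
  subject to:
    y1 + 3y3 >= 1
    y2 + 3y3 >= 2
    y1, y2, y3 >= 0

Solving the primal: x* = (2.6667, 4).
  primal value c^T x* = 10.6667.
Solving the dual: y* = (0, 1, 0.3333).
  dual value b^T y* = 10.6667.
Strong duality: c^T x* = b^T y*. Confirmed.

10.6667


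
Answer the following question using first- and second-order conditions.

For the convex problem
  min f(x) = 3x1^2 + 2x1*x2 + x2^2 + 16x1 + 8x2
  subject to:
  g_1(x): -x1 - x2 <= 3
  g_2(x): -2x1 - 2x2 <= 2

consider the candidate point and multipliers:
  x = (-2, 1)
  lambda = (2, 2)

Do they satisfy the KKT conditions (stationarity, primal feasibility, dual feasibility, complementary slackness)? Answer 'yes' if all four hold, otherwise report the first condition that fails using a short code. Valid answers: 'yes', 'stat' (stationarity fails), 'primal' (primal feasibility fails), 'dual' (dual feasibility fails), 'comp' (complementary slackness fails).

Gradient of f: grad f(x) = Q x + c = (6, 6)
Constraint values g_i(x) = a_i^T x - b_i:
  g_1((-2, 1)) = -2
  g_2((-2, 1)) = 0
Stationarity residual: grad f(x) + sum_i lambda_i a_i = (0, 0)
  -> stationarity OK
Primal feasibility (all g_i <= 0): OK
Dual feasibility (all lambda_i >= 0): OK
Complementary slackness (lambda_i * g_i(x) = 0 for all i): FAILS

Verdict: the first failing condition is complementary_slackness -> comp.

comp


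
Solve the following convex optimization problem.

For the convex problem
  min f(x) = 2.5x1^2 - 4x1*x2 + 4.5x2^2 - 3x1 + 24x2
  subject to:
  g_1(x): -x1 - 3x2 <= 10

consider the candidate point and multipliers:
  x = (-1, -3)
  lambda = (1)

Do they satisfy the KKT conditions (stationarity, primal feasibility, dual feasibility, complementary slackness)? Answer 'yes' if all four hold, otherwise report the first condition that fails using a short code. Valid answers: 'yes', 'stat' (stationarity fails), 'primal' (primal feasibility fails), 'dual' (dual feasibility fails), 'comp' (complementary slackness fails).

Gradient of f: grad f(x) = Q x + c = (4, 1)
Constraint values g_i(x) = a_i^T x - b_i:
  g_1((-1, -3)) = 0
Stationarity residual: grad f(x) + sum_i lambda_i a_i = (3, -2)
  -> stationarity FAILS
Primal feasibility (all g_i <= 0): OK
Dual feasibility (all lambda_i >= 0): OK
Complementary slackness (lambda_i * g_i(x) = 0 for all i): OK

Verdict: the first failing condition is stationarity -> stat.

stat


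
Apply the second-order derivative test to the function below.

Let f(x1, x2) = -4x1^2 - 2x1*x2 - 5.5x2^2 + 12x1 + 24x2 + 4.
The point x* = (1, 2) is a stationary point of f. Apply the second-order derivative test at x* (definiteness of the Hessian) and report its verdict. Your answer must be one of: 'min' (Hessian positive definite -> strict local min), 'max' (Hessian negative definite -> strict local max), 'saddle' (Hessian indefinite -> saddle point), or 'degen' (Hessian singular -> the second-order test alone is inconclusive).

Compute the Hessian H = grad^2 f:
  H = [[-8, -2], [-2, -11]]
Verify stationarity: grad f(x*) = H x* + g = (0, 0).
Eigenvalues of H: -12, -7.
Both eigenvalues < 0, so H is negative definite -> x* is a strict local max.

max


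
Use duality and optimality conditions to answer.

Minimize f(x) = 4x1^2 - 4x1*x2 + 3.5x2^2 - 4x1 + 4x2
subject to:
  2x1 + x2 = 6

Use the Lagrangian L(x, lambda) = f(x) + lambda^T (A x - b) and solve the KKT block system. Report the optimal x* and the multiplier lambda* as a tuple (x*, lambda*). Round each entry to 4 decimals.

Form the Lagrangian:
  L(x, lambda) = (1/2) x^T Q x + c^T x + lambda^T (A x - b)
Stationarity (grad_x L = 0): Q x + c + A^T lambda = 0.
Primal feasibility: A x = b.

This gives the KKT block system:
  [ Q   A^T ] [ x     ]   [-c ]
  [ A    0  ] [ lambda ] = [ b ]

Solving the linear system:
  x*      = (2.3077, 1.3846)
  lambda* = (-4.4615)
  f(x*)   = 11.5385

x* = (2.3077, 1.3846), lambda* = (-4.4615)


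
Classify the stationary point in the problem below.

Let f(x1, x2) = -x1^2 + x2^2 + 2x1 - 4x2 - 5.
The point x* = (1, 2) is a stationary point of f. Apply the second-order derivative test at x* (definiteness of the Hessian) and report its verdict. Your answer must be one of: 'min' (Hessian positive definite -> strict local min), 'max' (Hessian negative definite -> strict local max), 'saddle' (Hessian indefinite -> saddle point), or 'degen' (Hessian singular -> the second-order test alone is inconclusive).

Compute the Hessian H = grad^2 f:
  H = [[-2, 0], [0, 2]]
Verify stationarity: grad f(x*) = H x* + g = (0, 0).
Eigenvalues of H: -2, 2.
Eigenvalues have mixed signs, so H is indefinite -> x* is a saddle point.

saddle


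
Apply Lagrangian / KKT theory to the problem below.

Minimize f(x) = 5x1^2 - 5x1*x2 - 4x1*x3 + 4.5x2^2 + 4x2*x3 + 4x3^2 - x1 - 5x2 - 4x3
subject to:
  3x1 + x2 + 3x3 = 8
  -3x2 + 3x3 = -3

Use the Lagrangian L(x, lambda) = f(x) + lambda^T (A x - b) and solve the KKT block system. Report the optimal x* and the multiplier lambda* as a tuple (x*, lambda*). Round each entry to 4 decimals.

Form the Lagrangian:
  L(x, lambda) = (1/2) x^T Q x + c^T x + lambda^T (A x - b)
Stationarity (grad_x L = 0): Q x + c + A^T lambda = 0.
Primal feasibility: A x = b.

This gives the KKT block system:
  [ Q   A^T ] [ x     ]   [-c ]
  [ A    0  ] [ lambda ] = [ b ]

Solving the linear system:
  x*      = (1.5324, 1.6007, 0.6007)
  lambda* = (-1.3062, 0.9468)
  f(x*)   = 0.6755

x* = (1.5324, 1.6007, 0.6007), lambda* = (-1.3062, 0.9468)


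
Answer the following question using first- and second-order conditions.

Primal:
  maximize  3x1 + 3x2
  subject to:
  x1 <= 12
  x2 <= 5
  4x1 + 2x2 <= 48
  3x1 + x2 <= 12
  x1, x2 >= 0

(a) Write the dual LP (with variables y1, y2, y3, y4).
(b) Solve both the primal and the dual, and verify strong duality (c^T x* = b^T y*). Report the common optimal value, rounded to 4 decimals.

The standard primal-dual pair for 'max c^T x s.t. A x <= b, x >= 0' is:
  Dual:  min b^T y  s.t.  A^T y >= c,  y >= 0.

So the dual LP is:
  minimize  12y1 + 5y2 + 48y3 + 12y4
  subject to:
    y1 + 4y3 + 3y4 >= 3
    y2 + 2y3 + y4 >= 3
    y1, y2, y3, y4 >= 0

Solving the primal: x* = (2.3333, 5).
  primal value c^T x* = 22.
Solving the dual: y* = (0, 2, 0, 1).
  dual value b^T y* = 22.
Strong duality: c^T x* = b^T y*. Confirmed.

22


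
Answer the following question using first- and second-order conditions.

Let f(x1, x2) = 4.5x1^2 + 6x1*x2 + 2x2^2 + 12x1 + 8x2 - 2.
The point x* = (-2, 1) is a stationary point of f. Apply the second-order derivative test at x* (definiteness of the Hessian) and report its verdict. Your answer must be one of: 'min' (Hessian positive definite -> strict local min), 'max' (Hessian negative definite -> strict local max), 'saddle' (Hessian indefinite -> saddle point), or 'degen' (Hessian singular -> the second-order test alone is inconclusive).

Compute the Hessian H = grad^2 f:
  H = [[9, 6], [6, 4]]
Verify stationarity: grad f(x*) = H x* + g = (0, 0).
Eigenvalues of H: 0, 13.
H has a zero eigenvalue (singular; positive semidefinite but not definite), so H is neither positive definite, negative definite, nor indefinite. The second-order test alone is inconclusive -> degen.
(Indeed, f is constant along the null direction of H through x*, so x* is not a strict local extremum.)

degen


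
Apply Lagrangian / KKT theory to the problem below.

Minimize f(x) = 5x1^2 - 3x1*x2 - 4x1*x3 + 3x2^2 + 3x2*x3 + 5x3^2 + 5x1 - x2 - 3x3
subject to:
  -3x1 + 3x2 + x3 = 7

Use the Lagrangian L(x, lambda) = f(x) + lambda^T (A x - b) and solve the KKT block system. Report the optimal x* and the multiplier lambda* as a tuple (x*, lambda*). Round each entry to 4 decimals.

Form the Lagrangian:
  L(x, lambda) = (1/2) x^T Q x + c^T x + lambda^T (A x - b)
Stationarity (grad_x L = 0): Q x + c + A^T lambda = 0.
Primal feasibility: A x = b.

This gives the KKT block system:
  [ Q   A^T ] [ x     ]   [-c ]
  [ A    0  ] [ lambda ] = [ b ]

Solving the linear system:
  x*      = (-1.1452, 1.2634, -0.2258)
  lambda* = (-3.1129)
  f(x*)   = 7.7392

x* = (-1.1452, 1.2634, -0.2258), lambda* = (-3.1129)


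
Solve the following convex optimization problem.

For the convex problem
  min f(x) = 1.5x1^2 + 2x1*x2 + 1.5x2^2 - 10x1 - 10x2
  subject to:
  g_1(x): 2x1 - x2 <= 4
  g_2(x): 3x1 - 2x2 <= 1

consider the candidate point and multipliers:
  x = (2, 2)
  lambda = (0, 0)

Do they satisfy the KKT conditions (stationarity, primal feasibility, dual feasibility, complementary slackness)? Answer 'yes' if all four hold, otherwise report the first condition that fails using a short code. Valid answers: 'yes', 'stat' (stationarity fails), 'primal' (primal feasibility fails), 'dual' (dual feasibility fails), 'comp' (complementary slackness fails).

Gradient of f: grad f(x) = Q x + c = (0, 0)
Constraint values g_i(x) = a_i^T x - b_i:
  g_1((2, 2)) = -2
  g_2((2, 2)) = 1
Stationarity residual: grad f(x) + sum_i lambda_i a_i = (0, 0)
  -> stationarity OK
Primal feasibility (all g_i <= 0): FAILS
Dual feasibility (all lambda_i >= 0): OK
Complementary slackness (lambda_i * g_i(x) = 0 for all i): OK

Verdict: the first failing condition is primal_feasibility -> primal.

primal


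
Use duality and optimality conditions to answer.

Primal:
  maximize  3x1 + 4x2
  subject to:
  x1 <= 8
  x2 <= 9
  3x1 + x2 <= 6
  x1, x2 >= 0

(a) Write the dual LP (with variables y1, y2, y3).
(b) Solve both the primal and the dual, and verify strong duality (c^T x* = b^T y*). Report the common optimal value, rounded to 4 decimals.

The standard primal-dual pair for 'max c^T x s.t. A x <= b, x >= 0' is:
  Dual:  min b^T y  s.t.  A^T y >= c,  y >= 0.

So the dual LP is:
  minimize  8y1 + 9y2 + 6y3
  subject to:
    y1 + 3y3 >= 3
    y2 + y3 >= 4
    y1, y2, y3 >= 0

Solving the primal: x* = (0, 6).
  primal value c^T x* = 24.
Solving the dual: y* = (0, 0, 4).
  dual value b^T y* = 24.
Strong duality: c^T x* = b^T y*. Confirmed.

24


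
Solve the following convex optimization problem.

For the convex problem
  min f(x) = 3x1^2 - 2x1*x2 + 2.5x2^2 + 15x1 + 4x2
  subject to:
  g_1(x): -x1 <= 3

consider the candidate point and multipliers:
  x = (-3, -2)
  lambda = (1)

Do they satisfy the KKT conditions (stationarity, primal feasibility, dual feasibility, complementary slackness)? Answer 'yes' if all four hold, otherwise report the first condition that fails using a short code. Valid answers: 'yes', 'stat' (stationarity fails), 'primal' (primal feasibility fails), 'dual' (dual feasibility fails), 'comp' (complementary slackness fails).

Gradient of f: grad f(x) = Q x + c = (1, 0)
Constraint values g_i(x) = a_i^T x - b_i:
  g_1((-3, -2)) = 0
Stationarity residual: grad f(x) + sum_i lambda_i a_i = (0, 0)
  -> stationarity OK
Primal feasibility (all g_i <= 0): OK
Dual feasibility (all lambda_i >= 0): OK
Complementary slackness (lambda_i * g_i(x) = 0 for all i): OK

Verdict: yes, KKT holds.

yes


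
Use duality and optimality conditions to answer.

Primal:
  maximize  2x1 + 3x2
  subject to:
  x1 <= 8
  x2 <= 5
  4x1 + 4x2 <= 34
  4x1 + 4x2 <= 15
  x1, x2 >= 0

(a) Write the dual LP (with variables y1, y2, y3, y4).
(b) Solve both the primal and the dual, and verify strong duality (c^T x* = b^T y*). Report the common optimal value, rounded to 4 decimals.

The standard primal-dual pair for 'max c^T x s.t. A x <= b, x >= 0' is:
  Dual:  min b^T y  s.t.  A^T y >= c,  y >= 0.

So the dual LP is:
  minimize  8y1 + 5y2 + 34y3 + 15y4
  subject to:
    y1 + 4y3 + 4y4 >= 2
    y2 + 4y3 + 4y4 >= 3
    y1, y2, y3, y4 >= 0

Solving the primal: x* = (0, 3.75).
  primal value c^T x* = 11.25.
Solving the dual: y* = (0, 0, 0, 0.75).
  dual value b^T y* = 11.25.
Strong duality: c^T x* = b^T y*. Confirmed.

11.25


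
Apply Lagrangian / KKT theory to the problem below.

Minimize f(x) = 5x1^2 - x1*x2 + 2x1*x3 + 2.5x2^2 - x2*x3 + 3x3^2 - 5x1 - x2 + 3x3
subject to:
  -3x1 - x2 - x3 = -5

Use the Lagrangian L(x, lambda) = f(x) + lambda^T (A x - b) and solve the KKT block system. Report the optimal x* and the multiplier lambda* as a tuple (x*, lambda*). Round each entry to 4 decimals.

Form the Lagrangian:
  L(x, lambda) = (1/2) x^T Q x + c^T x + lambda^T (A x - b)
Stationarity (grad_x L = 0): Q x + c + A^T lambda = 0.
Primal feasibility: A x = b.

This gives the KKT block system:
  [ Q   A^T ] [ x     ]   [-c ]
  [ A    0  ] [ lambda ] = [ b ]

Solving the linear system:
  x*      = (1.4773, 0.9545, -0.3864)
  lambda* = (2.6818)
  f(x*)   = 1.9545

x* = (1.4773, 0.9545, -0.3864), lambda* = (2.6818)


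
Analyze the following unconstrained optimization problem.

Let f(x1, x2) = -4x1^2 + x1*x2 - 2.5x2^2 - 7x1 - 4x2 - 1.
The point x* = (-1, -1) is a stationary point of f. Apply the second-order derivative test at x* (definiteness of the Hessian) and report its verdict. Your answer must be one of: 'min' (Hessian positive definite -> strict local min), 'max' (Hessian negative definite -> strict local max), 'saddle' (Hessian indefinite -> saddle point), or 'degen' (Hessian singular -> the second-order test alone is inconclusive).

Compute the Hessian H = grad^2 f:
  H = [[-8, 1], [1, -5]]
Verify stationarity: grad f(x*) = H x* + g = (0, 0).
Eigenvalues of H: -8.3028, -4.6972.
Both eigenvalues < 0, so H is negative definite -> x* is a strict local max.

max


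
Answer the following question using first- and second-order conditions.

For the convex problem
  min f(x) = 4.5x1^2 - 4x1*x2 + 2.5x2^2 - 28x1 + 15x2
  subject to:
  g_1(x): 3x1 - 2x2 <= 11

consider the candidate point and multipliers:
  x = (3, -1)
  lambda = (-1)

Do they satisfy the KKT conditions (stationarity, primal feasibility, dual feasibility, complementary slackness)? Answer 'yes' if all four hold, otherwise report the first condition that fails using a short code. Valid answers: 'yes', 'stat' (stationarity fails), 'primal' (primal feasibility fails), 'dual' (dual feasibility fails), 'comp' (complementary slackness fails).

Gradient of f: grad f(x) = Q x + c = (3, -2)
Constraint values g_i(x) = a_i^T x - b_i:
  g_1((3, -1)) = 0
Stationarity residual: grad f(x) + sum_i lambda_i a_i = (0, 0)
  -> stationarity OK
Primal feasibility (all g_i <= 0): OK
Dual feasibility (all lambda_i >= 0): FAILS
Complementary slackness (lambda_i * g_i(x) = 0 for all i): OK

Verdict: the first failing condition is dual_feasibility -> dual.

dual


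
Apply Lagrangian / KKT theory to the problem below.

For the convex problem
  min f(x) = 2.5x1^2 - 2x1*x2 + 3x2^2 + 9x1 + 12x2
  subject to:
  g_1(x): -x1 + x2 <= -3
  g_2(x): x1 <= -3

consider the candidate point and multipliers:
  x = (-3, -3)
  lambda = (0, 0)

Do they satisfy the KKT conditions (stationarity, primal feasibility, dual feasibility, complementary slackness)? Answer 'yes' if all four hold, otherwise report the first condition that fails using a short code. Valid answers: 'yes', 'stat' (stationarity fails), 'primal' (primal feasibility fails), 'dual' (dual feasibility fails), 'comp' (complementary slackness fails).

Gradient of f: grad f(x) = Q x + c = (0, 0)
Constraint values g_i(x) = a_i^T x - b_i:
  g_1((-3, -3)) = 3
  g_2((-3, -3)) = 0
Stationarity residual: grad f(x) + sum_i lambda_i a_i = (0, 0)
  -> stationarity OK
Primal feasibility (all g_i <= 0): FAILS
Dual feasibility (all lambda_i >= 0): OK
Complementary slackness (lambda_i * g_i(x) = 0 for all i): OK

Verdict: the first failing condition is primal_feasibility -> primal.

primal


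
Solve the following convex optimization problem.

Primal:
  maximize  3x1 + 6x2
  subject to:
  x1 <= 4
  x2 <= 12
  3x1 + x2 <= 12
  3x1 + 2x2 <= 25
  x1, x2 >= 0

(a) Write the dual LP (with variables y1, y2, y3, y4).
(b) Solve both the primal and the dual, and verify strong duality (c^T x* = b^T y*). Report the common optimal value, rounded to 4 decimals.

The standard primal-dual pair for 'max c^T x s.t. A x <= b, x >= 0' is:
  Dual:  min b^T y  s.t.  A^T y >= c,  y >= 0.

So the dual LP is:
  minimize  4y1 + 12y2 + 12y3 + 25y4
  subject to:
    y1 + 3y3 + 3y4 >= 3
    y2 + y3 + 2y4 >= 6
    y1, y2, y3, y4 >= 0

Solving the primal: x* = (0, 12).
  primal value c^T x* = 72.
Solving the dual: y* = (0, 5, 1, 0).
  dual value b^T y* = 72.
Strong duality: c^T x* = b^T y*. Confirmed.

72


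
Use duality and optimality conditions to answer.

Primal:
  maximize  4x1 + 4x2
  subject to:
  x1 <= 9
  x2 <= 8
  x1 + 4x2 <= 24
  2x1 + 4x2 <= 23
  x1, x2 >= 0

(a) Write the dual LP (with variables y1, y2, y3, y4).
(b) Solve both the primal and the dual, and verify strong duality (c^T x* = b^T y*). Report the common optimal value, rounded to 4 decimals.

The standard primal-dual pair for 'max c^T x s.t. A x <= b, x >= 0' is:
  Dual:  min b^T y  s.t.  A^T y >= c,  y >= 0.

So the dual LP is:
  minimize  9y1 + 8y2 + 24y3 + 23y4
  subject to:
    y1 + y3 + 2y4 >= 4
    y2 + 4y3 + 4y4 >= 4
    y1, y2, y3, y4 >= 0

Solving the primal: x* = (9, 1.25).
  primal value c^T x* = 41.
Solving the dual: y* = (2, 0, 0, 1).
  dual value b^T y* = 41.
Strong duality: c^T x* = b^T y*. Confirmed.

41


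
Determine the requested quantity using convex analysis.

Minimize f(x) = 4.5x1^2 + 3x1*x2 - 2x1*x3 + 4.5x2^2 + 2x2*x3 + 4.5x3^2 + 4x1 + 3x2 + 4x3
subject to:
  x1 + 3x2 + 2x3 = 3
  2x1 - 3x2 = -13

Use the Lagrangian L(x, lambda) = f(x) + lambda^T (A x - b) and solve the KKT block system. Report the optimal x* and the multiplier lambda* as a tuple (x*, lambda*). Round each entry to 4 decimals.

Form the Lagrangian:
  L(x, lambda) = (1/2) x^T Q x + c^T x + lambda^T (A x - b)
Stationarity (grad_x L = 0): Q x + c + A^T lambda = 0.
Primal feasibility: A x = b.

This gives the KKT block system:
  [ Q   A^T ] [ x     ]   [-c ]
  [ A    0  ] [ lambda ] = [ b ]

Solving the linear system:
  x*      = (-2.4671, 2.6886, -1.2994)
  lambda* = (-1.3086, 4.4239)
  f(x*)   = 27.2183

x* = (-2.4671, 2.6886, -1.2994), lambda* = (-1.3086, 4.4239)


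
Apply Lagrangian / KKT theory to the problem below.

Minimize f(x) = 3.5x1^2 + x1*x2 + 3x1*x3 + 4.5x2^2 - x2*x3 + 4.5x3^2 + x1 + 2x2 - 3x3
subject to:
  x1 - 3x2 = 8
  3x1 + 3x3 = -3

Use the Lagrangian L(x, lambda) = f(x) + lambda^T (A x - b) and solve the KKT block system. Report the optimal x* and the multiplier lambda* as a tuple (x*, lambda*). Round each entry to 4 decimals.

Form the Lagrangian:
  L(x, lambda) = (1/2) x^T Q x + c^T x + lambda^T (A x - b)
Stationarity (grad_x L = 0): Q x + c + A^T lambda = 0.
Primal feasibility: A x = b.

This gives the KKT block system:
  [ Q   A^T ] [ x     ]   [-c ]
  [ A    0  ] [ lambda ] = [ b ]

Solving the linear system:
  x*      = (0.1892, -2.6036, -1.1892)
  lambda* = (-6.6847, 3.5105)
  f(x*)   = 31.2793

x* = (0.1892, -2.6036, -1.1892), lambda* = (-6.6847, 3.5105)


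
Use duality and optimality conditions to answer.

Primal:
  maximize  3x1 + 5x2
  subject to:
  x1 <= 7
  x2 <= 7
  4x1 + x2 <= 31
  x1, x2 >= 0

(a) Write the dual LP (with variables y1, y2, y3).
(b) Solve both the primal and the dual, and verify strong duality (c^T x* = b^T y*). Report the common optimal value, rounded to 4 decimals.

The standard primal-dual pair for 'max c^T x s.t. A x <= b, x >= 0' is:
  Dual:  min b^T y  s.t.  A^T y >= c,  y >= 0.

So the dual LP is:
  minimize  7y1 + 7y2 + 31y3
  subject to:
    y1 + 4y3 >= 3
    y2 + y3 >= 5
    y1, y2, y3 >= 0

Solving the primal: x* = (6, 7).
  primal value c^T x* = 53.
Solving the dual: y* = (0, 4.25, 0.75).
  dual value b^T y* = 53.
Strong duality: c^T x* = b^T y*. Confirmed.

53


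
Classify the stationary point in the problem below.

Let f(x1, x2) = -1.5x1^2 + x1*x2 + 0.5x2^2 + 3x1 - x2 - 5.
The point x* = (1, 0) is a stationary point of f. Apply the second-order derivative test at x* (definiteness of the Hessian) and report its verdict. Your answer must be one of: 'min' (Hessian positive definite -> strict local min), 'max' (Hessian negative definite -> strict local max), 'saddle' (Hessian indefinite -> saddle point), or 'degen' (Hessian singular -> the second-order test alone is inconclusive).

Compute the Hessian H = grad^2 f:
  H = [[-3, 1], [1, 1]]
Verify stationarity: grad f(x*) = H x* + g = (0, 0).
Eigenvalues of H: -3.2361, 1.2361.
Eigenvalues have mixed signs, so H is indefinite -> x* is a saddle point.

saddle


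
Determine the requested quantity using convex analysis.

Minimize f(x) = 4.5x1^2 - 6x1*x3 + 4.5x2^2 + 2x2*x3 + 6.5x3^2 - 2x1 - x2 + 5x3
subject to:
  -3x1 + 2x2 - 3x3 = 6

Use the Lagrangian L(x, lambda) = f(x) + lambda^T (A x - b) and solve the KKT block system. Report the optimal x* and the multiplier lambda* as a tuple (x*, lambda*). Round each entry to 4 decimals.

Form the Lagrangian:
  L(x, lambda) = (1/2) x^T Q x + c^T x + lambda^T (A x - b)
Stationarity (grad_x L = 0): Q x + c + A^T lambda = 0.
Primal feasibility: A x = b.

This gives the KKT block system:
  [ Q   A^T ] [ x     ]   [-c ]
  [ A    0  ] [ lambda ] = [ b ]

Solving the linear system:
  x*      = (-0.6934, 0.5062, -0.9691)
  lambda* = (-0.8086)
  f(x*)   = 0.4434

x* = (-0.6934, 0.5062, -0.9691), lambda* = (-0.8086)


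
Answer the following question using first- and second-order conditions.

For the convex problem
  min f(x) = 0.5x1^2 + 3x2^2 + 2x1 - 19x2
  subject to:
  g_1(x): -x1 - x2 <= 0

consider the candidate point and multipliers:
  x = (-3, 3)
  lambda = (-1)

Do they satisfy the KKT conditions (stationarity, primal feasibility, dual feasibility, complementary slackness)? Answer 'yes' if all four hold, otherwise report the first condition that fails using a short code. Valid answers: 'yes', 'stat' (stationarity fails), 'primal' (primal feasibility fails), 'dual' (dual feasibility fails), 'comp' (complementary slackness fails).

Gradient of f: grad f(x) = Q x + c = (-1, -1)
Constraint values g_i(x) = a_i^T x - b_i:
  g_1((-3, 3)) = 0
Stationarity residual: grad f(x) + sum_i lambda_i a_i = (0, 0)
  -> stationarity OK
Primal feasibility (all g_i <= 0): OK
Dual feasibility (all lambda_i >= 0): FAILS
Complementary slackness (lambda_i * g_i(x) = 0 for all i): OK

Verdict: the first failing condition is dual_feasibility -> dual.

dual


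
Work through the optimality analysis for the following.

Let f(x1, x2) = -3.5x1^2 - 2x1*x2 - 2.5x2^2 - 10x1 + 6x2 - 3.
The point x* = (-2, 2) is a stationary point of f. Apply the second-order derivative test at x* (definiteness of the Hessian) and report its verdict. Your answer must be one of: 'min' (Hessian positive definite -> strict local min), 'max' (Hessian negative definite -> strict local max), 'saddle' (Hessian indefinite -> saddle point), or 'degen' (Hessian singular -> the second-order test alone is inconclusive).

Compute the Hessian H = grad^2 f:
  H = [[-7, -2], [-2, -5]]
Verify stationarity: grad f(x*) = H x* + g = (0, 0).
Eigenvalues of H: -8.2361, -3.7639.
Both eigenvalues < 0, so H is negative definite -> x* is a strict local max.

max


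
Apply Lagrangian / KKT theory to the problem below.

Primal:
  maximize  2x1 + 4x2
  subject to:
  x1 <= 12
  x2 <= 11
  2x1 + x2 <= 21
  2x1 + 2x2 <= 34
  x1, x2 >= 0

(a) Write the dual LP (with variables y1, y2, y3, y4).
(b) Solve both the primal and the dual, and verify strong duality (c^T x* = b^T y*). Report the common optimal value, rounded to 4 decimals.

The standard primal-dual pair for 'max c^T x s.t. A x <= b, x >= 0' is:
  Dual:  min b^T y  s.t.  A^T y >= c,  y >= 0.

So the dual LP is:
  minimize  12y1 + 11y2 + 21y3 + 34y4
  subject to:
    y1 + 2y3 + 2y4 >= 2
    y2 + y3 + 2y4 >= 4
    y1, y2, y3, y4 >= 0

Solving the primal: x* = (5, 11).
  primal value c^T x* = 54.
Solving the dual: y* = (0, 3, 1, 0).
  dual value b^T y* = 54.
Strong duality: c^T x* = b^T y*. Confirmed.

54


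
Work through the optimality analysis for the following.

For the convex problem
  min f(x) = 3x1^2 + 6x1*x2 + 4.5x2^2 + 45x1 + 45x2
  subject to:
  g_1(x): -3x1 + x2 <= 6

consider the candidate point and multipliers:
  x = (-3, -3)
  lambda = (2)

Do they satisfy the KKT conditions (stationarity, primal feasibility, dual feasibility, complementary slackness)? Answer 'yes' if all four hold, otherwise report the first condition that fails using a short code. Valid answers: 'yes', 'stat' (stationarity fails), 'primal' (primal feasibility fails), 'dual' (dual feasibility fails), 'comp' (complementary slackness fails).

Gradient of f: grad f(x) = Q x + c = (9, 0)
Constraint values g_i(x) = a_i^T x - b_i:
  g_1((-3, -3)) = 0
Stationarity residual: grad f(x) + sum_i lambda_i a_i = (3, 2)
  -> stationarity FAILS
Primal feasibility (all g_i <= 0): OK
Dual feasibility (all lambda_i >= 0): OK
Complementary slackness (lambda_i * g_i(x) = 0 for all i): OK

Verdict: the first failing condition is stationarity -> stat.

stat


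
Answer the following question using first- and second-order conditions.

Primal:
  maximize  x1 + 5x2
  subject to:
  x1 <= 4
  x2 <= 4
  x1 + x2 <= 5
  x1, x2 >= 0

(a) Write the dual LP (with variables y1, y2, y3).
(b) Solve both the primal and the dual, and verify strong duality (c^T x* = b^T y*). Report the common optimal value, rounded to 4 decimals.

The standard primal-dual pair for 'max c^T x s.t. A x <= b, x >= 0' is:
  Dual:  min b^T y  s.t.  A^T y >= c,  y >= 0.

So the dual LP is:
  minimize  4y1 + 4y2 + 5y3
  subject to:
    y1 + y3 >= 1
    y2 + y3 >= 5
    y1, y2, y3 >= 0

Solving the primal: x* = (1, 4).
  primal value c^T x* = 21.
Solving the dual: y* = (0, 4, 1).
  dual value b^T y* = 21.
Strong duality: c^T x* = b^T y*. Confirmed.

21


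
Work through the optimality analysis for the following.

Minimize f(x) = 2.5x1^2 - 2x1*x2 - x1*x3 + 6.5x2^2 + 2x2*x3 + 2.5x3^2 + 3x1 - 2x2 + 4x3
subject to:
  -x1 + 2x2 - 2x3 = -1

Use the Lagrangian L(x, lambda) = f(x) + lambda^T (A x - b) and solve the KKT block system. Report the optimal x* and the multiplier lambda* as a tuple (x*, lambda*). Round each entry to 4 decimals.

Form the Lagrangian:
  L(x, lambda) = (1/2) x^T Q x + c^T x + lambda^T (A x - b)
Stationarity (grad_x L = 0): Q x + c + A^T lambda = 0.
Primal feasibility: A x = b.

This gives the KKT block system:
  [ Q   A^T ] [ x     ]   [-c ]
  [ A    0  ] [ lambda ] = [ b ]

Solving the linear system:
  x*      = (-0.1642, -0.2985, 0.2836)
  lambda* = (2.4925)
  f(x*)   = 1.8657

x* = (-0.1642, -0.2985, 0.2836), lambda* = (2.4925)


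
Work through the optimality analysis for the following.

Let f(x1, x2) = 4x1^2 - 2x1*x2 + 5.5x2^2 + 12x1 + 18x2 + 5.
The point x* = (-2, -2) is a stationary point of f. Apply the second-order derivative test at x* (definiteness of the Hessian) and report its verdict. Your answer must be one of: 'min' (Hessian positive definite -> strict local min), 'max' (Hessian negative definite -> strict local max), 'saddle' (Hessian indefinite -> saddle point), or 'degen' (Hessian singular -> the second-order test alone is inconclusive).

Compute the Hessian H = grad^2 f:
  H = [[8, -2], [-2, 11]]
Verify stationarity: grad f(x*) = H x* + g = (0, 0).
Eigenvalues of H: 7, 12.
Both eigenvalues > 0, so H is positive definite -> x* is a strict local min.

min


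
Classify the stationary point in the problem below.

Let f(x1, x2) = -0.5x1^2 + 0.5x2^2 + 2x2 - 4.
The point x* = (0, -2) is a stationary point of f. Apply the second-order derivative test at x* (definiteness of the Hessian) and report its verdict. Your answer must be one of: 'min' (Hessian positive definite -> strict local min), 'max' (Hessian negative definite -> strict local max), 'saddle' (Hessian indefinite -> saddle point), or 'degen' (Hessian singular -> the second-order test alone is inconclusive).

Compute the Hessian H = grad^2 f:
  H = [[-1, 0], [0, 1]]
Verify stationarity: grad f(x*) = H x* + g = (0, 0).
Eigenvalues of H: -1, 1.
Eigenvalues have mixed signs, so H is indefinite -> x* is a saddle point.

saddle


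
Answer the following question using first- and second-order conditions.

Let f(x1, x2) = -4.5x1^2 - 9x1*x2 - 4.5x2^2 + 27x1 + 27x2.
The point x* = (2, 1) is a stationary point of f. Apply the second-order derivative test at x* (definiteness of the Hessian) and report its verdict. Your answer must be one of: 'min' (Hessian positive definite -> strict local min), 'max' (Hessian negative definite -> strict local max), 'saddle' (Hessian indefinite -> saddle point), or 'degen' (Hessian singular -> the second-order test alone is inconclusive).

Compute the Hessian H = grad^2 f:
  H = [[-9, -9], [-9, -9]]
Verify stationarity: grad f(x*) = H x* + g = (0, 0).
Eigenvalues of H: -18, 0.
H has a zero eigenvalue (singular; negative semidefinite but not definite), so H is neither positive definite, negative definite, nor indefinite. The second-order test alone is inconclusive -> degen.
(Indeed, f is constant along the null direction of H through x*, so x* is not a strict local extremum.)

degen


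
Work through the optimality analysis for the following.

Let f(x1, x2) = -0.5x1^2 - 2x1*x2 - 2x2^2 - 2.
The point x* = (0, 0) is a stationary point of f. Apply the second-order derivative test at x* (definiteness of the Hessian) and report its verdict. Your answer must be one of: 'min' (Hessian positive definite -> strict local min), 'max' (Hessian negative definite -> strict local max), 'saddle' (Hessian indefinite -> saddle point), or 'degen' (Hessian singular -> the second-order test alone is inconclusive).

Compute the Hessian H = grad^2 f:
  H = [[-1, -2], [-2, -4]]
Verify stationarity: grad f(x*) = H x* + g = (0, 0).
Eigenvalues of H: -5, 0.
H has a zero eigenvalue (singular; negative semidefinite but not definite), so H is neither positive definite, negative definite, nor indefinite. The second-order test alone is inconclusive -> degen.
(Indeed, f is constant along the null direction of H through x*, so x* is not a strict local extremum.)

degen


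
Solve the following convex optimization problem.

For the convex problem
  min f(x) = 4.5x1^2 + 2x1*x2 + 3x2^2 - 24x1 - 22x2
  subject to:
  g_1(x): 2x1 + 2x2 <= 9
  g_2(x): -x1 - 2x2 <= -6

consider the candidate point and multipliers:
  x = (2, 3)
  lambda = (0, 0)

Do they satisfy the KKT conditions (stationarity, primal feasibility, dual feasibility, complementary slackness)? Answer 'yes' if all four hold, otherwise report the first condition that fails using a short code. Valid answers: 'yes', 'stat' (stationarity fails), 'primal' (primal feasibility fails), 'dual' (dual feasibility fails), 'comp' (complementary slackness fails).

Gradient of f: grad f(x) = Q x + c = (0, 0)
Constraint values g_i(x) = a_i^T x - b_i:
  g_1((2, 3)) = 1
  g_2((2, 3)) = -2
Stationarity residual: grad f(x) + sum_i lambda_i a_i = (0, 0)
  -> stationarity OK
Primal feasibility (all g_i <= 0): FAILS
Dual feasibility (all lambda_i >= 0): OK
Complementary slackness (lambda_i * g_i(x) = 0 for all i): OK

Verdict: the first failing condition is primal_feasibility -> primal.

primal


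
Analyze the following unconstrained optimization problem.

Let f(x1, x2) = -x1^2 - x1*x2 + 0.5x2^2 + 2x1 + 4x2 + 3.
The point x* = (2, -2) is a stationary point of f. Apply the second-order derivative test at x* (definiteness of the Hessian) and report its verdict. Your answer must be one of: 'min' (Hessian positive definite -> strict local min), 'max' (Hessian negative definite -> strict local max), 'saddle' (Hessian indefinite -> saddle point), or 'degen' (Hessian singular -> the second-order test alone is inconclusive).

Compute the Hessian H = grad^2 f:
  H = [[-2, -1], [-1, 1]]
Verify stationarity: grad f(x*) = H x* + g = (0, 0).
Eigenvalues of H: -2.3028, 1.3028.
Eigenvalues have mixed signs, so H is indefinite -> x* is a saddle point.

saddle


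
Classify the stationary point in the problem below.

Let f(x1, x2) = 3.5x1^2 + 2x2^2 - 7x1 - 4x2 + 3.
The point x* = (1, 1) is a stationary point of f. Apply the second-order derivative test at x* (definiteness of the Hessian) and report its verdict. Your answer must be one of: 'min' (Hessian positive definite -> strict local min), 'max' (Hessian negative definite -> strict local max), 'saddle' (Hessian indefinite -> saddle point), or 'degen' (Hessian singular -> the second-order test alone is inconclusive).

Compute the Hessian H = grad^2 f:
  H = [[7, 0], [0, 4]]
Verify stationarity: grad f(x*) = H x* + g = (0, 0).
Eigenvalues of H: 4, 7.
Both eigenvalues > 0, so H is positive definite -> x* is a strict local min.

min


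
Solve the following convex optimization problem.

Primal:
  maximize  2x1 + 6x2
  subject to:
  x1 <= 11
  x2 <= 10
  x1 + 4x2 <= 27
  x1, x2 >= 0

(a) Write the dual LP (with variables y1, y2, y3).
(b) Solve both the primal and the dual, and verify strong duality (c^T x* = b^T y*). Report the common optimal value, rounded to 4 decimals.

The standard primal-dual pair for 'max c^T x s.t. A x <= b, x >= 0' is:
  Dual:  min b^T y  s.t.  A^T y >= c,  y >= 0.

So the dual LP is:
  minimize  11y1 + 10y2 + 27y3
  subject to:
    y1 + y3 >= 2
    y2 + 4y3 >= 6
    y1, y2, y3 >= 0

Solving the primal: x* = (11, 4).
  primal value c^T x* = 46.
Solving the dual: y* = (0.5, 0, 1.5).
  dual value b^T y* = 46.
Strong duality: c^T x* = b^T y*. Confirmed.

46


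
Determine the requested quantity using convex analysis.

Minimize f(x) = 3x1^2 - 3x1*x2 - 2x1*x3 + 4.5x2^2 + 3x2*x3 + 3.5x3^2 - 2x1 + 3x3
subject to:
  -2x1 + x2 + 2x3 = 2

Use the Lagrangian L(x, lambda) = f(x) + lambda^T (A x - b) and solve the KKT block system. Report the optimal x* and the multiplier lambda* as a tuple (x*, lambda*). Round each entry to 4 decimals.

Form the Lagrangian:
  L(x, lambda) = (1/2) x^T Q x + c^T x + lambda^T (A x - b)
Stationarity (grad_x L = 0): Q x + c + A^T lambda = 0.
Primal feasibility: A x = b.

This gives the KKT block system:
  [ Q   A^T ] [ x     ]   [-c ]
  [ A    0  ] [ lambda ] = [ b ]

Solving the linear system:
  x*      = (-0.6535, 0.0472, 0.3228)
  lambda* = (-3.3543)
  f(x*)   = 4.4921

x* = (-0.6535, 0.0472, 0.3228), lambda* = (-3.3543)
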